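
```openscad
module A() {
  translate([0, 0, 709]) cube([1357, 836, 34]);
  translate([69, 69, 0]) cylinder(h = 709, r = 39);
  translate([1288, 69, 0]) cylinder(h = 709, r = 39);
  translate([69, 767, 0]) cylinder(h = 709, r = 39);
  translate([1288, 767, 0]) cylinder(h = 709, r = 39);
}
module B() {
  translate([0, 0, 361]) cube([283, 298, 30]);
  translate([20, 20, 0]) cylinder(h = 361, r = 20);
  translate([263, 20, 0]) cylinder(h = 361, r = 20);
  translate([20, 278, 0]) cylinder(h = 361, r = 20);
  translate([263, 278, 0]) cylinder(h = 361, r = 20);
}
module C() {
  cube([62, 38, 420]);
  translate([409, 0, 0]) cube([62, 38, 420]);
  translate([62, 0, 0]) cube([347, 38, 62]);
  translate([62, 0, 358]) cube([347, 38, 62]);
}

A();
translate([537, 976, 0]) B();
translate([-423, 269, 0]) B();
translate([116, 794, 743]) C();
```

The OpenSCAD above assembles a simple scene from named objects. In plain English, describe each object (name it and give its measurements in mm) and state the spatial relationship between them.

A is a table: top 1357 mm (x) × 836 mm (y), 34 mm thick, upper face at z = 743 mm, on four round legs of 78 mm diameter, each leg's bounding box inset 30 mm from the nearest pair of top edges, running from z = 0 to the bottom of the top.

B is a four-legged stool. The seat is 283×298 mm, 30 mm thick, top at z = 391 mm. It stands on four round legs, each 40 mm in diameter, from z = 0 to the seat underside, each leg's axis is inset half a diameter from the nearest pair of seat edges (so the leg's bounding box is flush with the corner).

C is a rectangular picture frame lying in the x–z plane (depth along y). The opening is 347 mm wide (x) by 296 mm tall (z), surrounded by a border 62 mm wide on all four sides. The frame is 38 mm deep and is made of two full-height vertical stiles with two horizontal rails fitted between them.

Two stools sit around the table at the +y, −x sides. The picture frame is on top of the table.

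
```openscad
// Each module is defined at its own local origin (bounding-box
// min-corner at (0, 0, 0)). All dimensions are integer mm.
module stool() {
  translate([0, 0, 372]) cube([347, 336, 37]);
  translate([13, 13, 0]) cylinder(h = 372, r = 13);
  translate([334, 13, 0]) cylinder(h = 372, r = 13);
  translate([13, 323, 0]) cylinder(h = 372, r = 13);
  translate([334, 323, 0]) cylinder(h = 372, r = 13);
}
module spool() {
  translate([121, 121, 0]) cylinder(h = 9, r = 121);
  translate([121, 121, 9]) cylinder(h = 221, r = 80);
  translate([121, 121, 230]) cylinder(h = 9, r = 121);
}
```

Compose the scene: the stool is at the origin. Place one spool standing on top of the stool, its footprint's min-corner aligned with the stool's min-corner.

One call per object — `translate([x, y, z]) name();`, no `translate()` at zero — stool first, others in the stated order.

stool();
translate([0, 0, 409]) spool();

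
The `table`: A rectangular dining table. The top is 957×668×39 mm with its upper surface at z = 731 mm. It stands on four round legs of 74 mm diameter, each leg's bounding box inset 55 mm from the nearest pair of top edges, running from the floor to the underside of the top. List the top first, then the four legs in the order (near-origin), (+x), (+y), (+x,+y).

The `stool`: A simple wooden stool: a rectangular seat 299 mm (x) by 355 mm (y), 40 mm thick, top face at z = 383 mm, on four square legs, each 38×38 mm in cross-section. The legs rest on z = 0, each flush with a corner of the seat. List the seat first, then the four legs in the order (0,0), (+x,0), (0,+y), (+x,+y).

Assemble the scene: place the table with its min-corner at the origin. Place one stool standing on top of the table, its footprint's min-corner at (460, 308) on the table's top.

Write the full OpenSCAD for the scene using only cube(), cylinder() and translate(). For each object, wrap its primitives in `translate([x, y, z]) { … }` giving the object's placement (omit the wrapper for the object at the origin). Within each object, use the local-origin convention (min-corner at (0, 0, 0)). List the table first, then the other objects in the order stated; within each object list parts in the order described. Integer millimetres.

translate([0, 0, 692]) cube([957, 668, 39]);
translate([92, 92, 0]) cylinder(h = 692, r = 37);
translate([865, 92, 0]) cylinder(h = 692, r = 37);
translate([92, 576, 0]) cylinder(h = 692, r = 37);
translate([865, 576, 0]) cylinder(h = 692, r = 37);
translate([460, 308, 731]) {
  translate([0, 0, 343]) cube([299, 355, 40]);
  cube([38, 38, 343]);
  translate([261, 0, 0]) cube([38, 38, 343]);
  translate([0, 317, 0]) cube([38, 38, 343]);
  translate([261, 317, 0]) cube([38, 38, 343]);
}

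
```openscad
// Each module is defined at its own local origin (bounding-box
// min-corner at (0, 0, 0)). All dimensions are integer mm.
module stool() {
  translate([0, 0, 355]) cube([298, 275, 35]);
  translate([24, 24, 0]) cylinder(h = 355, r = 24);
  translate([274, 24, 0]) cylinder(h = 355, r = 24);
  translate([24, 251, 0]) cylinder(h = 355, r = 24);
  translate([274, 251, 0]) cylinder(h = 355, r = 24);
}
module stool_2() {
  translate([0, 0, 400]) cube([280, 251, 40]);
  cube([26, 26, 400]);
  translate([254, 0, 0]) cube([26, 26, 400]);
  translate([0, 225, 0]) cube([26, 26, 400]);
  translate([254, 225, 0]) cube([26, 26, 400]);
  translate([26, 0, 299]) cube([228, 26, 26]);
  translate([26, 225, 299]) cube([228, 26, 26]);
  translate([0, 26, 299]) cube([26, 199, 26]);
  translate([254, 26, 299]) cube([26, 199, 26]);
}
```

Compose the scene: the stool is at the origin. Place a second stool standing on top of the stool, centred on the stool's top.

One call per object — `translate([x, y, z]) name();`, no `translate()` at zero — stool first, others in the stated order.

stool();
translate([9, 12, 390]) stool_2();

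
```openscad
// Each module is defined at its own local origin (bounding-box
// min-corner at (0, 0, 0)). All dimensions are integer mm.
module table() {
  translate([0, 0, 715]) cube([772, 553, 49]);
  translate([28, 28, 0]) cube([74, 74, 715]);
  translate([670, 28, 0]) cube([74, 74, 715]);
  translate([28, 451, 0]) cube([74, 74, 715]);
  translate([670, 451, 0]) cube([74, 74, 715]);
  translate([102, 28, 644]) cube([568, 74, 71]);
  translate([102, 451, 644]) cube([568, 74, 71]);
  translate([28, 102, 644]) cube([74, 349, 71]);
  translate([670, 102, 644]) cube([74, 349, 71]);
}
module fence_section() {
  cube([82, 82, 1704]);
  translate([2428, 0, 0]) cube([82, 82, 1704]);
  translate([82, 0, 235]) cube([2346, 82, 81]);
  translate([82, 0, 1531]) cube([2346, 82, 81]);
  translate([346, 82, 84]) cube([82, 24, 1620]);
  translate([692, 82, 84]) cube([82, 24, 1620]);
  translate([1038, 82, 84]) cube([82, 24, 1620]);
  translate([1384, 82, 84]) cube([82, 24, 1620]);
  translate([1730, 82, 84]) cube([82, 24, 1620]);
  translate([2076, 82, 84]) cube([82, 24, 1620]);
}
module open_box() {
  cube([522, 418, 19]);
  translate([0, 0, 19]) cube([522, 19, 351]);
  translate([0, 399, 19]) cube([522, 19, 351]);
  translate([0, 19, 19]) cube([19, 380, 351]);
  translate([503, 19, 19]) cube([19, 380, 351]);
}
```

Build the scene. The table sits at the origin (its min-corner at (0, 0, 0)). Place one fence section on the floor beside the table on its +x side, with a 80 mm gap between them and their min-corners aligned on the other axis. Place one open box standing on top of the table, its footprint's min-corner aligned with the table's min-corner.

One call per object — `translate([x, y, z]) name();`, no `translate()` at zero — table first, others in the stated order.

table();
translate([852, 0, 0]) fence_section();
translate([0, 0, 764]) open_box();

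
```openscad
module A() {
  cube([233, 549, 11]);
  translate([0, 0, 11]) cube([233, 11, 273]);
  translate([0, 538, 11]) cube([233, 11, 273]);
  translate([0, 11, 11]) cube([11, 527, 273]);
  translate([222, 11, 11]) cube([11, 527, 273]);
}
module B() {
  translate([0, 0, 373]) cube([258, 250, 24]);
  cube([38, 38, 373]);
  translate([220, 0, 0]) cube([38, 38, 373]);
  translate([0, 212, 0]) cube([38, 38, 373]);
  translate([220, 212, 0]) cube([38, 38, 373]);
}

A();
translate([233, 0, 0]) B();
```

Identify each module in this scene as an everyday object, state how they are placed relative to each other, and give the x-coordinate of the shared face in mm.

The open box's +x face and the stool's −x face are both at x = 233 mm.

A is an open box. B is a stool. The stool is against the open box's +x side, with their −y faces flush. The x-coordinate of the shared face is 233 mm.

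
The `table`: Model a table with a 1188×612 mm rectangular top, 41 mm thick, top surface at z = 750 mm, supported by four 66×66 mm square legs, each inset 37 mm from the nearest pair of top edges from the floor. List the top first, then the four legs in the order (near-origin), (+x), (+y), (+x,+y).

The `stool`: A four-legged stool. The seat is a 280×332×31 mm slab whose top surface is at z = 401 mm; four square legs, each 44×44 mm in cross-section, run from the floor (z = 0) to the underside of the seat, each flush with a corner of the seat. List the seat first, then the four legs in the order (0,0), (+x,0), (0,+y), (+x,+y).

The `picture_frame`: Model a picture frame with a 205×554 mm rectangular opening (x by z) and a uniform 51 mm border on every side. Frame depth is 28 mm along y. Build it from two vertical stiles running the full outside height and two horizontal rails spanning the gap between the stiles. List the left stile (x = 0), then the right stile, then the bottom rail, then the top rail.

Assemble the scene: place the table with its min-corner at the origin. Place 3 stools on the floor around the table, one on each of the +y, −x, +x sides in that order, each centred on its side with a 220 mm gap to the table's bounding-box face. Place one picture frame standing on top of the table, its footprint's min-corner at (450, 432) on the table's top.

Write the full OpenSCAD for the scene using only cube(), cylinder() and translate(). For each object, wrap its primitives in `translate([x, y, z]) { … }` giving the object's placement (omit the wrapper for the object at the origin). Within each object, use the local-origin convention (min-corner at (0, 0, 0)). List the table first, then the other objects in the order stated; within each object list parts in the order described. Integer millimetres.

translate([0, 0, 709]) cube([1188, 612, 41]);
translate([37, 37, 0]) cube([66, 66, 709]);
translate([1085, 37, 0]) cube([66, 66, 709]);
translate([37, 509, 0]) cube([66, 66, 709]);
translate([1085, 509, 0]) cube([66, 66, 709]);
translate([454, 832, 0]) {
  translate([0, 0, 370]) cube([280, 332, 31]);
  cube([44, 44, 370]);
  translate([236, 0, 0]) cube([44, 44, 370]);
  translate([0, 288, 0]) cube([44, 44, 370]);
  translate([236, 288, 0]) cube([44, 44, 370]);
}
translate([-500, 140, 0]) {
  translate([0, 0, 370]) cube([280, 332, 31]);
  cube([44, 44, 370]);
  translate([236, 0, 0]) cube([44, 44, 370]);
  translate([0, 288, 0]) cube([44, 44, 370]);
  translate([236, 288, 0]) cube([44, 44, 370]);
}
translate([1408, 140, 0]) {
  translate([0, 0, 370]) cube([280, 332, 31]);
  cube([44, 44, 370]);
  translate([236, 0, 0]) cube([44, 44, 370]);
  translate([0, 288, 0]) cube([44, 44, 370]);
  translate([236, 288, 0]) cube([44, 44, 370]);
}
translate([450, 432, 750]) {
  cube([51, 28, 656]);
  translate([256, 0, 0]) cube([51, 28, 656]);
  translate([51, 0, 0]) cube([205, 28, 51]);
  translate([51, 0, 605]) cube([205, 28, 51]);
}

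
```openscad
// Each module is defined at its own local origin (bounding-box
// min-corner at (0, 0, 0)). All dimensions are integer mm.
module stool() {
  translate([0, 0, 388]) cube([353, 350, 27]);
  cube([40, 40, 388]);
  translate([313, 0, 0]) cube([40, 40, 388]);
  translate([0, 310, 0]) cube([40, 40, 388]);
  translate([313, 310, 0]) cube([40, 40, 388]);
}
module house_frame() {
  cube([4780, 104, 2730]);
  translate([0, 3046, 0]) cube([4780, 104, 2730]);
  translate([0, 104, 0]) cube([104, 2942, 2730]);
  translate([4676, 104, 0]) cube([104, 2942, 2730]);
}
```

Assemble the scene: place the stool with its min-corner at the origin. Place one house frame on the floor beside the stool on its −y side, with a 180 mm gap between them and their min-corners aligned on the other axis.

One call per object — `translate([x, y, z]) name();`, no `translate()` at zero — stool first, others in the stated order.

stool();
translate([0, -3330, 0]) house_frame();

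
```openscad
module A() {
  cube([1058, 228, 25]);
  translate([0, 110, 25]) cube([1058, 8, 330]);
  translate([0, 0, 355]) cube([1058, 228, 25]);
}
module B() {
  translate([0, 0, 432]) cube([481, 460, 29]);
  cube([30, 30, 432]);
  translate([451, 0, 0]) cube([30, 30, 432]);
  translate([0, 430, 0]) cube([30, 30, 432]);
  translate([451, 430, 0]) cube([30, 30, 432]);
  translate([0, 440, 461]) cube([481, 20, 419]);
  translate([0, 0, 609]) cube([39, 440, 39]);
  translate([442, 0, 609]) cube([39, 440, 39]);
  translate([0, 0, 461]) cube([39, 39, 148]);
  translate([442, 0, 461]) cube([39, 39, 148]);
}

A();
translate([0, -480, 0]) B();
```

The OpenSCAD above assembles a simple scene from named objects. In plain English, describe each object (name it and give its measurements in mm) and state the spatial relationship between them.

A is an I-beam lying along x, 1058 mm long. Overall section height 380 mm. Two flanges 228 mm wide (y) and 25 mm thick, one on the floor and one at the top; a web 8 mm thick runs between them, centred on the flange width.

B is a chair. The seat is a 481×460×29 mm slab with its top at z = 461 mm, on four 30×30 mm corner legs (flush with the seat edges, standing on z = 0). A flat backrest 20 mm thick, 419 mm tall, spans the full seat width and rises from the seat top along its +y edge, rear face flush with the rear of the seat. Two armrests of 39×39 mm section run along each side from the seat's front edge to the front of the backrest, top faces 187 mm above the seat top and outer faces flush with the seat's x-edges; a 39×39 mm post under the front of each armrest stands on the seat at the front corner.

The chair is on the floor beside the I-beam on its −y side.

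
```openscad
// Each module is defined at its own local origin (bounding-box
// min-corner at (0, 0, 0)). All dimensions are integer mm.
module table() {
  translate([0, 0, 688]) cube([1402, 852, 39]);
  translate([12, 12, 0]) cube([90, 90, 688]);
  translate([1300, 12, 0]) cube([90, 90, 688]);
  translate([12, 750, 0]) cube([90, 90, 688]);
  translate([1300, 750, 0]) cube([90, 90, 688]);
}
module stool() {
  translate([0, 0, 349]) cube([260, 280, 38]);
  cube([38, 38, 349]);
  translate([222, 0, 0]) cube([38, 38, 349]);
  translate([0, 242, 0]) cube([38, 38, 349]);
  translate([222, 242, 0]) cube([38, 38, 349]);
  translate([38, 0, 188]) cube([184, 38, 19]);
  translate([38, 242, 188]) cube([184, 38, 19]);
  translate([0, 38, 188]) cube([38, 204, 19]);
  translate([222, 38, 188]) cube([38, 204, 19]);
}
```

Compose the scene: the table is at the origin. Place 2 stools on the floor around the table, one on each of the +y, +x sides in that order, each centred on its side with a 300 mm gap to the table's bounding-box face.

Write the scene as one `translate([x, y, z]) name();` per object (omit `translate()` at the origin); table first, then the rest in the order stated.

table();
translate([571, 1152, 0]) stool();
translate([1702, 286, 0]) stool();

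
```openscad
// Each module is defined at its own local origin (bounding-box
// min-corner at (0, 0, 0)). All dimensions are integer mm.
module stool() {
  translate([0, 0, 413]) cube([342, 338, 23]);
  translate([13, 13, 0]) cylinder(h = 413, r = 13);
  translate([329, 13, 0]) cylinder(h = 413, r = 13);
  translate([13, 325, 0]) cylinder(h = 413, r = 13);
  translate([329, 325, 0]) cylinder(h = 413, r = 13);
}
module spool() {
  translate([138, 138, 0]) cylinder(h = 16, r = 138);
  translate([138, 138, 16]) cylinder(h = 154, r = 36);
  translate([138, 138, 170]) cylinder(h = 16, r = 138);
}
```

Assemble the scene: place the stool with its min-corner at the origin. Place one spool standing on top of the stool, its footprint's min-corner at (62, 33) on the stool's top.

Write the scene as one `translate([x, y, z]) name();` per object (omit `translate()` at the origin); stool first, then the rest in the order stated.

stool();
translate([62, 33, 436]) spool();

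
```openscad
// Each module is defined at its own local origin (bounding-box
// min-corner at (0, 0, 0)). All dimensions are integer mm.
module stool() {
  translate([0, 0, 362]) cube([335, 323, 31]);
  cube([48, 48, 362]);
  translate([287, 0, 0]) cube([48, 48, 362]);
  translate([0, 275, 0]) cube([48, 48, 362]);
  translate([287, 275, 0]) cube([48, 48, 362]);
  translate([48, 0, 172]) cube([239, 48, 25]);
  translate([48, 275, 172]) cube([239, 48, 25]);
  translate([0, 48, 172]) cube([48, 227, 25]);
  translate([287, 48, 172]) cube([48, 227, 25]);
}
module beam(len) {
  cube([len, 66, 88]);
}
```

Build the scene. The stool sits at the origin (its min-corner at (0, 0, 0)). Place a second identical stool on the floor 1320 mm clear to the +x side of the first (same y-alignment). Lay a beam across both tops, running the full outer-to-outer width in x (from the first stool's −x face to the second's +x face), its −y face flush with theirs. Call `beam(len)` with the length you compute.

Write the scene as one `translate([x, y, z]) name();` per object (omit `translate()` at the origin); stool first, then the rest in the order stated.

stool();
translate([1655, 0, 0]) stool();
translate([0, 0, 393]) beam(1990);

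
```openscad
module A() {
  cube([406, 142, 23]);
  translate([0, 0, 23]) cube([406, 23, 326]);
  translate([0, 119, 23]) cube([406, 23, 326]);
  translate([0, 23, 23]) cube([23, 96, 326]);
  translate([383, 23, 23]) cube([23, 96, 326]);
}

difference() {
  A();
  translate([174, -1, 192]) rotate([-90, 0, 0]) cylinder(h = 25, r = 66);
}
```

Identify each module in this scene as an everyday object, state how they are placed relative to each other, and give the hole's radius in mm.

A is an open box. The open box has a circular hole through its front wall. The hole's radius is 66 mm.

The subtracted cylinder has r = 66 mm.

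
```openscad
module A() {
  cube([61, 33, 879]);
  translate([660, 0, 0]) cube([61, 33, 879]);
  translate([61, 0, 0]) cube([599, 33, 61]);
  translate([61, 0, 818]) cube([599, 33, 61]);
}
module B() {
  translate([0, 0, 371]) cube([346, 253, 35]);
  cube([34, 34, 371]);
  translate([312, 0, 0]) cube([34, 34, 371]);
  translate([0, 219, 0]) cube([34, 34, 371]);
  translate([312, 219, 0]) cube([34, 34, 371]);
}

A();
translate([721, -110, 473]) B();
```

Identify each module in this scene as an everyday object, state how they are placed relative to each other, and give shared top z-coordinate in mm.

A is a picture frame. B is a stool. The stool is beside the picture frame with their tops flush at z = 879. The shared top z-coordinate is 879 mm.

Both tops at z = 879 mm.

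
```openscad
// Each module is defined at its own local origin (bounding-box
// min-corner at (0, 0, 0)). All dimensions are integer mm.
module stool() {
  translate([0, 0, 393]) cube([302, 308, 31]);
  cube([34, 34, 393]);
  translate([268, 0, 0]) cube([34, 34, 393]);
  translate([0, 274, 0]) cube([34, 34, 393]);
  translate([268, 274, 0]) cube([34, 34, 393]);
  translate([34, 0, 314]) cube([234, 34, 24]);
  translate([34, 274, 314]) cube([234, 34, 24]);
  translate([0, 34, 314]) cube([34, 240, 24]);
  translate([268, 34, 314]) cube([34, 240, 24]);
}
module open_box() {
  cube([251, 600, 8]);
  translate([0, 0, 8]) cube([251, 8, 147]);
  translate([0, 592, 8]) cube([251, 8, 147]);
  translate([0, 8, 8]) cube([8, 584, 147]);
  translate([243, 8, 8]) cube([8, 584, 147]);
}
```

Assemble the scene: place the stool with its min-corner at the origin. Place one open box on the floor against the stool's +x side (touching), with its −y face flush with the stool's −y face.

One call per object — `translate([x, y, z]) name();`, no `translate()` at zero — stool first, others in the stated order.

stool();
translate([302, 0, 0]) open_box();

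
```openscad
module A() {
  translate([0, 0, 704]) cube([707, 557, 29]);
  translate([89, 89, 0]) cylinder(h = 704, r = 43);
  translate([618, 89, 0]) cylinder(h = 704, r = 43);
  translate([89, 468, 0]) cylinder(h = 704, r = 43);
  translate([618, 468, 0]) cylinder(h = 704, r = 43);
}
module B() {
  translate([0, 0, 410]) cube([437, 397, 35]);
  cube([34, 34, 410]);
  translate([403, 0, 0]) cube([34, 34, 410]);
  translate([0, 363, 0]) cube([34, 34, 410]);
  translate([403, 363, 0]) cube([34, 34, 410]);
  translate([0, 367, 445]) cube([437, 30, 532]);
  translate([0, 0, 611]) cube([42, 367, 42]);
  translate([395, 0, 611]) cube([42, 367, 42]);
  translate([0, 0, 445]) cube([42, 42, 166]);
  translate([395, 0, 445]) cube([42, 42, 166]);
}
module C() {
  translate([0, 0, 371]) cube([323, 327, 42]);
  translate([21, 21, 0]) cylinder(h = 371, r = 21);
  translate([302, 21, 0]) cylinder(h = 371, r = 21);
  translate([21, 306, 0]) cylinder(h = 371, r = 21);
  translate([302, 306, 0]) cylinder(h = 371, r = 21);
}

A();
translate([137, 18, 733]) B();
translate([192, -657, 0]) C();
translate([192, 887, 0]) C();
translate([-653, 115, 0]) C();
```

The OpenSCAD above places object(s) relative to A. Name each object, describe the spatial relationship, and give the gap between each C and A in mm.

A is a table. B is a chair. C is a stool. The chair is on top of the table. Three stools sit around the table at the −y, +y, −x sides. The gap between each stool and the table is 330 mm.

Each stool's nearest face is 330 mm from the table's bounding box.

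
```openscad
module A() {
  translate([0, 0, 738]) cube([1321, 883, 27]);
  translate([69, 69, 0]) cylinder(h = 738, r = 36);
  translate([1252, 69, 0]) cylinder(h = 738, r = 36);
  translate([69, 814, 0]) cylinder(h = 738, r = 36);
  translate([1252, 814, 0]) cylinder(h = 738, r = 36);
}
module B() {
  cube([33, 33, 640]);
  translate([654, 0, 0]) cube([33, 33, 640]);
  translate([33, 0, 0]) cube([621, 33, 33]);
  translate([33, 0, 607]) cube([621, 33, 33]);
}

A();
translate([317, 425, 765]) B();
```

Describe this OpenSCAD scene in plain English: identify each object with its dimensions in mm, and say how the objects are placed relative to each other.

A is a rectangular dining table. The top is 1321×883×27 mm with its upper surface at z = 765 mm. It stands on four round legs of 72 mm diameter, each leg's bounding box inset 33 mm from the nearest pair of top edges, running from the floor to the underside of the top.

B is a picture frame with a 621×574 mm rectangular opening (x by z) and a uniform 33 mm border on every side. Frame depth is 33 mm along y. It is built from two vertical stiles running the full outside height and two horizontal rails spanning the gap between the stiles.

The picture frame is on top of the table, centred.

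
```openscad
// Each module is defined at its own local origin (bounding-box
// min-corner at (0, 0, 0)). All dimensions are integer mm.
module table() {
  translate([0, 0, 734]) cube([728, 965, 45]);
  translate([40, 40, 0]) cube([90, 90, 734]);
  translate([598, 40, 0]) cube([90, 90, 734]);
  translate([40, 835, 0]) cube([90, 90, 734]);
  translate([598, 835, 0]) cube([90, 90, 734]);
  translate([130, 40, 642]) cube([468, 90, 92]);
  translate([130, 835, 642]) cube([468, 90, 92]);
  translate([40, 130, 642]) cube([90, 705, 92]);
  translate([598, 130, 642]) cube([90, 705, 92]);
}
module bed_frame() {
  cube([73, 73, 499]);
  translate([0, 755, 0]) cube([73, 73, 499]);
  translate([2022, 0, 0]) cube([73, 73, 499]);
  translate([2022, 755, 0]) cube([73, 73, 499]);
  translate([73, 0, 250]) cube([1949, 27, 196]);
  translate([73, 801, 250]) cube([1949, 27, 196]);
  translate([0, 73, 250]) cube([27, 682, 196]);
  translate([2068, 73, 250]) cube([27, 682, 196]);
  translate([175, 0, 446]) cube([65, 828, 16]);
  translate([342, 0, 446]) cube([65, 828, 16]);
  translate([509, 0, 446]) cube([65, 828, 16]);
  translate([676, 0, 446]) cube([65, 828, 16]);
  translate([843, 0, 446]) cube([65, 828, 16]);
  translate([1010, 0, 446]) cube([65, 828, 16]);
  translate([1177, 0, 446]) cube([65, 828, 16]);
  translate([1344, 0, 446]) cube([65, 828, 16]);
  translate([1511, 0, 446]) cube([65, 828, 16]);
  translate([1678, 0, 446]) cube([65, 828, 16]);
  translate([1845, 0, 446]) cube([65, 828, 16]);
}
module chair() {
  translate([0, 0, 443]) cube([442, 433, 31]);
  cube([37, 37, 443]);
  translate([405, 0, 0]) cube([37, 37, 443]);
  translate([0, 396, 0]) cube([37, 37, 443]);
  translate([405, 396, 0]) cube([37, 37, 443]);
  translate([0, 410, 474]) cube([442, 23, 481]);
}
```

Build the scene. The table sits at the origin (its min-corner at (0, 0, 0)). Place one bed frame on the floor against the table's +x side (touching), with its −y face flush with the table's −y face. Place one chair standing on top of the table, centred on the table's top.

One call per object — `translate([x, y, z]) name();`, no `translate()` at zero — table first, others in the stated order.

table();
translate([728, 0, 0]) bed_frame();
translate([143, 266, 779]) chair();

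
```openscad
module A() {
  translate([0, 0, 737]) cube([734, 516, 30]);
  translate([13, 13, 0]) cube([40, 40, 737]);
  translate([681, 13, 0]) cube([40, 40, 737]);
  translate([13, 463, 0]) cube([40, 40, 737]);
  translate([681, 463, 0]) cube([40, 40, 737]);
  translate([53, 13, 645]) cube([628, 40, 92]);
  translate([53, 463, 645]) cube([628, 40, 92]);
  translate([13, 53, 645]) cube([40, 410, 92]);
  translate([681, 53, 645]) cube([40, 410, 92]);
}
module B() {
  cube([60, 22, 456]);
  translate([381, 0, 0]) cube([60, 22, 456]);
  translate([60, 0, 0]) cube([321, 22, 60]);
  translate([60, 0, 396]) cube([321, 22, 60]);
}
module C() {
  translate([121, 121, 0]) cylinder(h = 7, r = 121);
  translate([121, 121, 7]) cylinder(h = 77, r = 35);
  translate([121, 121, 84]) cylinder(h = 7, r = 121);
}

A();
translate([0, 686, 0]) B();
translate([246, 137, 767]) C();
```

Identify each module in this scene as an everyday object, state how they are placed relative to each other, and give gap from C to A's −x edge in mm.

A is a table. B is a picture frame. C is a spool. The picture frame is on the floor beside the table on its +y side. The spool is on top of the table, centred. The gap from the spool to the table's −x edge is 246 mm.

The spool's min-x is at 246; the table's min-x is 0; gap = 246 mm.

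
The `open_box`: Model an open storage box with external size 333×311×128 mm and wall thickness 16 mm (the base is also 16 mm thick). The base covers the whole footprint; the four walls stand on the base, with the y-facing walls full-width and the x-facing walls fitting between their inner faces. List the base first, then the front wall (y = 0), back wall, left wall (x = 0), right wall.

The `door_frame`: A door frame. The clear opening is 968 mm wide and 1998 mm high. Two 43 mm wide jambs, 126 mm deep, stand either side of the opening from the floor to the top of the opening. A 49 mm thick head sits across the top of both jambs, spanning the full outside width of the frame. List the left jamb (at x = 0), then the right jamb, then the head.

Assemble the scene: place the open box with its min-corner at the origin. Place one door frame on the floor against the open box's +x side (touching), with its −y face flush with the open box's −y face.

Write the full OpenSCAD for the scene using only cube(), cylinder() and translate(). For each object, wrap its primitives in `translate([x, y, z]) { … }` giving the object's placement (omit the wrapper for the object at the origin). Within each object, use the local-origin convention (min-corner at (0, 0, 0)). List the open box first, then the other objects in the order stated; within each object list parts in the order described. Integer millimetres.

cube([333, 311, 16]);
translate([0, 0, 16]) cube([333, 16, 112]);
translate([0, 295, 16]) cube([333, 16, 112]);
translate([0, 16, 16]) cube([16, 279, 112]);
translate([317, 16, 16]) cube([16, 279, 112]);
translate([333, 0, 0]) {
  cube([43, 126, 1998]);
  translate([1011, 0, 0]) cube([43, 126, 1998]);
  translate([0, 0, 1998]) cube([1054, 126, 49]);
}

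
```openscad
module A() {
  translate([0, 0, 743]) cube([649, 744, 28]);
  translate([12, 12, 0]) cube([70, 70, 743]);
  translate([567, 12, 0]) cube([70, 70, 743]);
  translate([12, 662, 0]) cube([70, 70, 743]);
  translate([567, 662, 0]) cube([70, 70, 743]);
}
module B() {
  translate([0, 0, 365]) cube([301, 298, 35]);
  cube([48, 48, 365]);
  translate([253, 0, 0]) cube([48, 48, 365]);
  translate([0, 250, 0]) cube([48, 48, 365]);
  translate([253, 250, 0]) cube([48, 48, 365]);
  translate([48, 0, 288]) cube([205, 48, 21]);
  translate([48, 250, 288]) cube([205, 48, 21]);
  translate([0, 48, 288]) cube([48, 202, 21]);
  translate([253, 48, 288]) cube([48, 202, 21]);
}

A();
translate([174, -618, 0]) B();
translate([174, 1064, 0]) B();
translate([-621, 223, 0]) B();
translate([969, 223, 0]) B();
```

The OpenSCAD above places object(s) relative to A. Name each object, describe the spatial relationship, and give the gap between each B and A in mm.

A is a table. B is a stool. Four stools sit around the table at the −y, +y, −x, +x sides. The gap between each stool and the table is 320 mm.

Each stool's nearest face is 320 mm from the table's bounding box.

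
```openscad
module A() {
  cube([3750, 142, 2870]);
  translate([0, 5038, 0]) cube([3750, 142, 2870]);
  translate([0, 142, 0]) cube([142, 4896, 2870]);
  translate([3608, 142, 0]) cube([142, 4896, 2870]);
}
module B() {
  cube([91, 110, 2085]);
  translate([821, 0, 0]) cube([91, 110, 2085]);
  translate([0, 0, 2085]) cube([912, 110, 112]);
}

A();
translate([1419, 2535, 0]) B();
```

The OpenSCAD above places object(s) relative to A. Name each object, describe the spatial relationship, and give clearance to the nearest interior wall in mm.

A is a house frame. B is a door frame. The door frame sits inside the house frame, centred. The clearance to the nearest interior wall is 1277 mm.

Clearances: x = 1277, y = 2393; minimum 1277 mm.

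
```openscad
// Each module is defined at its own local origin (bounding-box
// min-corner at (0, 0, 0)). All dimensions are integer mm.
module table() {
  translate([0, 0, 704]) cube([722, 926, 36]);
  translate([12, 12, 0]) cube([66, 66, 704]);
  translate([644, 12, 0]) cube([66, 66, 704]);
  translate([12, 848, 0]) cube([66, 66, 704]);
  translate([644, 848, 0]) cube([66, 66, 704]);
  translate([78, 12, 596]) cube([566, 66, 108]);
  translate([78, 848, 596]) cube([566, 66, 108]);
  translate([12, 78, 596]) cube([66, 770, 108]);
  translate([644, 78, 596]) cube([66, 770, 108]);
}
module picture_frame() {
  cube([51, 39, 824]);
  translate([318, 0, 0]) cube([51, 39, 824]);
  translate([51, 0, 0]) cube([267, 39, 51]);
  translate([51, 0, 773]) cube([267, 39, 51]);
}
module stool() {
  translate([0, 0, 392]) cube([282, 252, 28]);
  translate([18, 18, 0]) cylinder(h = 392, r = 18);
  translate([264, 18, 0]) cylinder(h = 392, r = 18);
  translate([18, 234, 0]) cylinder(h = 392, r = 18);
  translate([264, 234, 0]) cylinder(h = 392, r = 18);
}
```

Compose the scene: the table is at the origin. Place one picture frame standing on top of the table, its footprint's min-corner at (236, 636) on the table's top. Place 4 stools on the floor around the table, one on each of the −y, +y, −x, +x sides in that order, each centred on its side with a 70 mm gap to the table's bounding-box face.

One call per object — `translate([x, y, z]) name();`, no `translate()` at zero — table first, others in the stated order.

table();
translate([236, 636, 740]) picture_frame();
translate([220, -322, 0]) stool();
translate([220, 996, 0]) stool();
translate([-352, 337, 0]) stool();
translate([792, 337, 0]) stool();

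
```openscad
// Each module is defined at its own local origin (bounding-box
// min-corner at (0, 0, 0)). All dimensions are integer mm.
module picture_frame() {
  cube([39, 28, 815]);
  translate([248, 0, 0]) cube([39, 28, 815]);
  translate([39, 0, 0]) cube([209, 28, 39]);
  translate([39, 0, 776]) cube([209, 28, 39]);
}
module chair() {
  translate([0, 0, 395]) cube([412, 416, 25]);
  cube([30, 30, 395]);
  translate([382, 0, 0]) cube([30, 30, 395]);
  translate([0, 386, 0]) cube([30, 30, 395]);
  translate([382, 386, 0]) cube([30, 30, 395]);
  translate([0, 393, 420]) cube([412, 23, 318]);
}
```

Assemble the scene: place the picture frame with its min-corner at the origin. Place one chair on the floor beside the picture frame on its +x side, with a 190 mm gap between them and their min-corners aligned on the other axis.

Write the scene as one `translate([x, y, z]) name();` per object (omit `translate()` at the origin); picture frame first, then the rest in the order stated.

picture_frame();
translate([477, 0, 0]) chair();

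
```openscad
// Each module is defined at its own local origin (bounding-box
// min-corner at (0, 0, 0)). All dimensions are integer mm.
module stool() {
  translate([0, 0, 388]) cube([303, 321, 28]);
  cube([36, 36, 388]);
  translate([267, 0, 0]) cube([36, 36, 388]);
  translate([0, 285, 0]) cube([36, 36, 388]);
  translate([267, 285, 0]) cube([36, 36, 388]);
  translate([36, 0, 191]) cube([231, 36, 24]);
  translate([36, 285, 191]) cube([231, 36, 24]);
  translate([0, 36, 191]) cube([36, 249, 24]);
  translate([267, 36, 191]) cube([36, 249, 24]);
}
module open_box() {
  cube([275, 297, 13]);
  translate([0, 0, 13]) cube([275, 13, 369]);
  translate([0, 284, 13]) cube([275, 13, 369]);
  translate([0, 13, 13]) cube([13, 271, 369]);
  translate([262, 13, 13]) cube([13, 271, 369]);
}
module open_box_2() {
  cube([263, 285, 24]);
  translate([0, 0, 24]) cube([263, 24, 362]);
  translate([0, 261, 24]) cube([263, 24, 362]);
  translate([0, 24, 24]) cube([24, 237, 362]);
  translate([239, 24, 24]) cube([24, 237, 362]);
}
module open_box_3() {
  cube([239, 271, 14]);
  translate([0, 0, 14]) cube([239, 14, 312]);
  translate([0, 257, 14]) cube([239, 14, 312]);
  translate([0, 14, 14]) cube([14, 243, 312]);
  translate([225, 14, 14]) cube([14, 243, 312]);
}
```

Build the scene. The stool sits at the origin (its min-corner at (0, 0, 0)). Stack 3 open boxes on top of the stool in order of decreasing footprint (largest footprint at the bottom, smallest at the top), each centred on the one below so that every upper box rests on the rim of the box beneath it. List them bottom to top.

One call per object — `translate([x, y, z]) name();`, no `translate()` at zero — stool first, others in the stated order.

stool();
translate([14, 12, 416]) open_box();
translate([20, 18, 798]) open_box_2();
translate([32, 25, 1184]) open_box_3();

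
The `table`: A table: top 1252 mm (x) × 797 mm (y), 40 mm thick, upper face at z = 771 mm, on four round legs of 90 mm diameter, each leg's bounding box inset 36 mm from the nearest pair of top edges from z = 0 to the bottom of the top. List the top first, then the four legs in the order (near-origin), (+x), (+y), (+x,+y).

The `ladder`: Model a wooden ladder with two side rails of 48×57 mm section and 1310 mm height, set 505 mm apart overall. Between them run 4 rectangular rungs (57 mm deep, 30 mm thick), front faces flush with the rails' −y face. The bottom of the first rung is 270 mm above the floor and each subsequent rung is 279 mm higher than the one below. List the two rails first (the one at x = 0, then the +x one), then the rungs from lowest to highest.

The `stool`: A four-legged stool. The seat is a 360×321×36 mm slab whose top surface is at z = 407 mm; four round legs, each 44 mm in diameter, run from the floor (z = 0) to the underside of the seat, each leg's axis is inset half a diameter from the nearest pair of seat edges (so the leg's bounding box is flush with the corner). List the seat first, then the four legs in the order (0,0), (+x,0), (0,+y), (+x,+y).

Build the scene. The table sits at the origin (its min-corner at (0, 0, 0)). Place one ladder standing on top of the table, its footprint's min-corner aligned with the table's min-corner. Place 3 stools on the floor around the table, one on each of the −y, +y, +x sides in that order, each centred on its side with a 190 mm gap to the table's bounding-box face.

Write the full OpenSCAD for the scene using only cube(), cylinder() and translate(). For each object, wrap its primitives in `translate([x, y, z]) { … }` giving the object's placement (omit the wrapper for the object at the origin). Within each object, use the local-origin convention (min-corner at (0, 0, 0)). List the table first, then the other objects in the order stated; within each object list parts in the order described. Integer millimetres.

translate([0, 0, 731]) cube([1252, 797, 40]);
translate([81, 81, 0]) cylinder(h = 731, r = 45);
translate([1171, 81, 0]) cylinder(h = 731, r = 45);
translate([81, 716, 0]) cylinder(h = 731, r = 45);
translate([1171, 716, 0]) cylinder(h = 731, r = 45);
translate([0, 0, 771]) {
  cube([48, 57, 1310]);
  translate([457, 0, 0]) cube([48, 57, 1310]);
  translate([48, 0, 270]) cube([409, 57, 30]);
  translate([48, 0, 549]) cube([409, 57, 30]);
  translate([48, 0, 828]) cube([409, 57, 30]);
  translate([48, 0, 1107]) cube([409, 57, 30]);
}
translate([446, -511, 0]) {
  translate([0, 0, 371]) cube([360, 321, 36]);
  translate([22, 22, 0]) cylinder(h = 371, r = 22);
  translate([338, 22, 0]) cylinder(h = 371, r = 22);
  translate([22, 299, 0]) cylinder(h = 371, r = 22);
  translate([338, 299, 0]) cylinder(h = 371, r = 22);
}
translate([446, 987, 0]) {
  translate([0, 0, 371]) cube([360, 321, 36]);
  translate([22, 22, 0]) cylinder(h = 371, r = 22);
  translate([338, 22, 0]) cylinder(h = 371, r = 22);
  translate([22, 299, 0]) cylinder(h = 371, r = 22);
  translate([338, 299, 0]) cylinder(h = 371, r = 22);
}
translate([1442, 238, 0]) {
  translate([0, 0, 371]) cube([360, 321, 36]);
  translate([22, 22, 0]) cylinder(h = 371, r = 22);
  translate([338, 22, 0]) cylinder(h = 371, r = 22);
  translate([22, 299, 0]) cylinder(h = 371, r = 22);
  translate([338, 299, 0]) cylinder(h = 371, r = 22);
}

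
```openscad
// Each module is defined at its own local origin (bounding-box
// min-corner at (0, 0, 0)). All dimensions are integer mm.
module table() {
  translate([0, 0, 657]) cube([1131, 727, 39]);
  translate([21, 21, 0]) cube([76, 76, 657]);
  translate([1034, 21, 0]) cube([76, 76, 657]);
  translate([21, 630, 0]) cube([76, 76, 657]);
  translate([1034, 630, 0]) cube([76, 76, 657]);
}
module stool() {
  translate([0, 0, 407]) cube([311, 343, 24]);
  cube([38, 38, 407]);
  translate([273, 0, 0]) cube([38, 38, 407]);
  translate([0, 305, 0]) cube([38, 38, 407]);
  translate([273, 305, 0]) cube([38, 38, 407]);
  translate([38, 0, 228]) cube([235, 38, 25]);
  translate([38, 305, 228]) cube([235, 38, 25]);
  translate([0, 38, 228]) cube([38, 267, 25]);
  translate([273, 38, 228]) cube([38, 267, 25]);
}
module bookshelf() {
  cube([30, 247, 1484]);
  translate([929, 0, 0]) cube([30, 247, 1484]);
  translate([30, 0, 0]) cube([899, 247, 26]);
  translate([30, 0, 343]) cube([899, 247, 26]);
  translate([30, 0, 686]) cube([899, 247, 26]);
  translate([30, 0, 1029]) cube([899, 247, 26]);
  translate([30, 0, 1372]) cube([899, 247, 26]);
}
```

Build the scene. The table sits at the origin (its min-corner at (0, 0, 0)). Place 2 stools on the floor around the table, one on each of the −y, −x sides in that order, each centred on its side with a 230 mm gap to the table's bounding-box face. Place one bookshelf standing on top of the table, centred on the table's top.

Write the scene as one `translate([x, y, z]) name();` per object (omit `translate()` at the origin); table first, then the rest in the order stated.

table();
translate([410, -573, 0]) stool();
translate([-541, 192, 0]) stool();
translate([86, 240, 696]) bookshelf();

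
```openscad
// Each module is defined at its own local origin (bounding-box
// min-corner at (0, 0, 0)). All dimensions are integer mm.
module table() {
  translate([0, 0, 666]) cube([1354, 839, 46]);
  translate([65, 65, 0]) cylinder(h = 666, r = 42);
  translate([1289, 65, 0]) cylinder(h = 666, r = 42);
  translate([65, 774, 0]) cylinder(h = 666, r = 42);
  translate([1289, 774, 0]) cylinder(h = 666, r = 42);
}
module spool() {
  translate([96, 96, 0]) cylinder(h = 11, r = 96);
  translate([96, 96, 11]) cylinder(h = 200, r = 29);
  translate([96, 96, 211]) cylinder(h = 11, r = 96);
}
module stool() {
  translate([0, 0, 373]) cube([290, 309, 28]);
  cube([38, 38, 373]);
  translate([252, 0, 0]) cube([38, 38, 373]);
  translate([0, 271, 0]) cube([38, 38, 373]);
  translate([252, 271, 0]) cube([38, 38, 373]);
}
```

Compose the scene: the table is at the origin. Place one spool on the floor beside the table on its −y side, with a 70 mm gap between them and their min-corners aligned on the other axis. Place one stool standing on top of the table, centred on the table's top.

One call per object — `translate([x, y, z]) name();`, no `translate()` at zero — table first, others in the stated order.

table();
translate([0, -262, 0]) spool();
translate([532, 265, 712]) stool();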